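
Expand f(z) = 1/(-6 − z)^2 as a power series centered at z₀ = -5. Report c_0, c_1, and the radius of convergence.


Let w = z − z₀, so z = z₀ + w.
Then -6 − z = -6 − (z₀ + w) = (-6 − z₀) − w = -1 − w.
f(z) = 1/(-1 − w)^2 = (1/(-1)^2) · (1 − w/(-1))^{−2}.
By the binomial series (1−u)^{−2} = Σ_{n≥0} C(n+1, 1) u^n for |u|<1, with u = w/(-1):
  c_n = C(n+1, 1) / (-1)^(n+2).
  c_0 = 1/(-1)^2 = 1.
  c_1 = 2/(-1)^3 = -2.
The series is valid for |w/d| < 1, i.e. |z − z₀| < |d|.
Radius of convergence: R = |-6 − z₀| = |-1| = 1 (distance from z₀ to the singularity z = -6).

c_0 = 1, c_1 = -2; R = 1.


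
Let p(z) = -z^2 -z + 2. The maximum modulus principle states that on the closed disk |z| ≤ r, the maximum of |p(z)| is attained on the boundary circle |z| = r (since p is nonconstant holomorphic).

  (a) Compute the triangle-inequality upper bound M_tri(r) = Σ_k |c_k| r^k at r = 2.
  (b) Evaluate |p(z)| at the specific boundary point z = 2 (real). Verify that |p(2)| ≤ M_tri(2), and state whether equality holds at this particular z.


Coefficients: c_0 = 2, c_1 = -1, c_2 = -1. Radius r = 2.
Part (a). Triangle bound: M_tri(r) = Σ_k |c_k| r^k
  = |2|·2^0 + |-1|·2^1 + |-1|·2^2
  = 2 + 2 + 4 = 8.
This bounds M(r) := max_{|z|=r} |p(z)| from above; equality holds iff all terms c_k z^k can be made to align in phase at a single z on |z|=r.
Part (b). At z = 2 (real, on the circle |z| = r):
  p(2) = (2)·2^0 + (-1)·2^1 + (-1)·2^2 = -4.
  |p(2)| = 4.
Check: |p(2)| = 4 ≤ 8 = M_tri(2). ✓ Equality does not hold at z = 2 (the coefficients have mixed signs, so the terms do not all align in phase there).

M_tri(2) = 8; |p(2)| = 4; equality at z=2: no.


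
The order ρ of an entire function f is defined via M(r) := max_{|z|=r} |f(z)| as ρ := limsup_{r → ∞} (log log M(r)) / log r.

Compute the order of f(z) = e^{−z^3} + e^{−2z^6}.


Each summand is entire of order 3 and 6 respectively (as in the single-exponential case). The order of a sum is at most the max of the orders, so ρ ≤ 6. For the lower bound: on |z|=r choose arg z so that -2z^6 is real positive; then |e^{-2z^6}| = e^{2r^6} while |e^{-1z^3}| ≤ e^{1r^3} = o(e^{2r^6}). So |f| ≥ e^{2r^6}(1 − o(1)) and ρ ≥ 6. Hence ρ = max(3, 6) = 6.
Therefore ρ = 6.

Order ρ = 6.


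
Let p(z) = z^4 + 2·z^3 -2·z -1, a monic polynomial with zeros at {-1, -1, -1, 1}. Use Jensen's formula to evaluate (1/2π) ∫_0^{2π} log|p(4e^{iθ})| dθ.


Zeros: -1, -1, -1, 1; r = 4.
Inside |z| < r: -1, -1, -1, 1. Outside (|z| ≥ r): ∅.
p(0) = -1, so log|p(0)| = log(1) = 0.0000.
Apply Jensen: I(r) = log|p(0)| + Σ_k log(r/|z_k|), summed over zeros inside |z| < r.
  log(r/|z_k|) for z_k = -1: log(4/1) = 1.3863
  log(r/|z_k|) for z_k = -1: log(4/1) = 1.3863
  log(r/|z_k|) for z_k = -1: log(4/1) = 1.3863
  log(r/|z_k|) for z_k = 1: log(4/1) = 1.3863
Sum over inside zeros: 5.5452.
I(r) = log|p(0)| + (inside sum) = 0.0000 + 5.5452 = 5.5452.
Closed form (all zeros inside, monic): I(r) = n·log(r) = 4·log(4) = 5.5452. ✓

I(r) ≈ 5.5452.


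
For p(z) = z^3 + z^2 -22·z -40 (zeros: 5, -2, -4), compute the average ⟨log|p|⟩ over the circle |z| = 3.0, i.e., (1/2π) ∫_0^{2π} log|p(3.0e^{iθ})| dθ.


Zeros: -4, -2, 5; r = 3.0.
Inside |z| < r: -2. Outside (|z| ≥ r): -4, 5.
p(0) = -40, so log|p(0)| = log(40) = 3.6889.
Apply Jensen: I(r) = log|p(0)| + Σ_k log(r/|z_k|), summed over zeros inside |z| < r.
  log(r/|z_k|) for z_k = -2: log(3.0/2) = 0.4055
  Outside zeros (-4, 5) contribute nothing to the Jensen sum.
Sum over inside zeros: 0.4055.
I(r) = log|p(0)| + (inside sum) = 3.6889 + 0.4055 = 4.0943.
Note: since some zeros are outside |z| ≤ r, the simplified n·log(r) form does NOT apply — only the inside zeros contribute.

I(r) ≈ 4.0943.


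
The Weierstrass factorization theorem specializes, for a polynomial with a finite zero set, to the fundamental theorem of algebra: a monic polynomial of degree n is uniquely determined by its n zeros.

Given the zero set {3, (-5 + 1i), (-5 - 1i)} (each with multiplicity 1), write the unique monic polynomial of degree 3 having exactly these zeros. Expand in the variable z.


The polynomial is p(z) = ∏_{α ∈ S} (z − α), where S = {3, (-5 + 1i), (-5 - 1i)}.
Expanding the product yields: p(z) = z^3 + 7·z^2 -4·z -78.
Note conjugate pairs combine to real quadratics: (z − (-5+1i))(z − (-5−1i)) = z² + 10z + 26.
The resulting polynomial has degree 3 and real coefficients as required.

p(z) = z^3 + 7·z^2 -4·z -78.


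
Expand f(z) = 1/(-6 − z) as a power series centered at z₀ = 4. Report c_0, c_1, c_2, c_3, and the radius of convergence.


Let w = z − z₀, so z = z₀ + w.
Then -6 − z = -6 − (z₀ + w) = (-6 − z₀) − w = -10 − w.
f(z) = 1/(-10 − w) = (1/(-10)) · 1/(1 − w/(-10)) = Σ_{n≥0} w^n / (-10)^(n+1).
So c_n = 1/(-10)^(n+1):
  c_0 = 1/(-10)^1 = -1/10.
  c_1 = 1/(-10)^2 = 1/100.
  c_2 = 1/(-10)^3 = -1/1000.
  c_3 = 1/(-10)^4 = 1/10000.
The series is valid for |w/d| < 1, i.e. |z − z₀| < |d|.
Radius of convergence: R = |-6 − z₀| = |-10| = 10 (distance from z₀ to the singularity z = -6).

c_0 = -1/10, c_1 = 1/100, c_2 = -1/1000, c_3 = 1/10000; R = 10.


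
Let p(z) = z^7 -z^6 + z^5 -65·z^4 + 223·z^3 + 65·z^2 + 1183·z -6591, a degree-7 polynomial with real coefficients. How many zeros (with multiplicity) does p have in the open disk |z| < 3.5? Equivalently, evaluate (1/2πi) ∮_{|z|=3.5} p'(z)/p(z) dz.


The zeros of p are: (-2 + 3i), (-2 - 3i), (-2 + 3i), (-2 - 3i), (3 + 2i), (3 - 2i), 3.
Their magnitudes are: 3.606, 3.606, 3.606, 3.606, 3.606, 3.606, 3.
Zeros with |z| < R = 3.5: 3.
Count = 1.
By the argument principle, (1/2πi) ∮_{|z|=R} p'(z)/p(z) dz equals exactly this count.

Number of zeros inside |z| < 3.5: 1.


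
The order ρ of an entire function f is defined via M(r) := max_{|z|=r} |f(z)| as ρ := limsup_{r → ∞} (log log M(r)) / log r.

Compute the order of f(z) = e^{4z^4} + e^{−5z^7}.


Each summand is entire of order 4 and 7 respectively (as in the single-exponential case). The order of a sum is at most the max of the orders, so ρ ≤ 7. For the lower bound: on |z|=r choose arg z so that -5z^7 is real positive; then |e^{-5z^7}| = e^{5r^7} while |e^{4z^4}| ≤ e^{4r^4} = o(e^{5r^7}). So |f| ≥ e^{5r^7}(1 − o(1)) and ρ ≥ 7. Hence ρ = max(4, 7) = 7.
Therefore ρ = 7.

Order ρ = 7.


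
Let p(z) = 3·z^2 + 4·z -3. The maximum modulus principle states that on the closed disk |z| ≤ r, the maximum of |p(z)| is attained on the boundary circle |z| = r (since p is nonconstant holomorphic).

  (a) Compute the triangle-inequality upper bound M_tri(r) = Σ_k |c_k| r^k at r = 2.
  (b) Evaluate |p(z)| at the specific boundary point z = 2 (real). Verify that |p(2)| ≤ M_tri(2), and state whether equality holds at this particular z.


Coefficients: c_0 = -3, c_1 = 4, c_2 = 3. Radius r = 2.
Part (a). Triangle bound: M_tri(r) = Σ_k |c_k| r^k
  = |-3|·2^0 + |4|·2^1 + |3|·2^2
  = 3 + 8 + 12 = 23.
This bounds M(r) := max_{|z|=r} |p(z)| from above; equality holds iff all terms c_k z^k can be made to align in phase at a single z on |z|=r.
Part (b). At z = 2 (real, on the circle |z| = r):
  p(2) = (-3)·2^0 + (4)·2^1 + (3)·2^2 = 17.
  |p(2)| = 17.
Check: |p(2)| = 17 ≤ 23 = M_tri(2). ✓ Equality does not hold at z = 2 (the coefficients have mixed signs, so the terms do not all align in phase there).

M_tri(2) = 23; |p(2)| = 17; equality at z=2: no.


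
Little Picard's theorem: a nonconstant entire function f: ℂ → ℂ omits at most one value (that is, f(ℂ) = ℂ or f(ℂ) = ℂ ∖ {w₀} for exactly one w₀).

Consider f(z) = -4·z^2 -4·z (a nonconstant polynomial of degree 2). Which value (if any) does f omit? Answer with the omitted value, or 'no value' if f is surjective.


Little Picard bounds the complement of f(ℂ) to at most one point.
For every w ∈ ℂ, the equation p(z) − w = 0 is a nonconstant polynomial in z and hence has at least one root by the fundamental theorem of algebra. So p is surjective onto ℂ, omitting no value.

Omitted value: no value.


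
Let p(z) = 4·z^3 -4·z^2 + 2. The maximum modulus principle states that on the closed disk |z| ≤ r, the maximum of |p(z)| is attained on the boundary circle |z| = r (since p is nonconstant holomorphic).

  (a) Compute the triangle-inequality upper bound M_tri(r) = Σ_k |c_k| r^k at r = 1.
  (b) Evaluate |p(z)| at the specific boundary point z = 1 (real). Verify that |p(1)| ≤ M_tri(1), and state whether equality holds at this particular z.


Coefficients: c_0 = 2, c_1 = 0, c_2 = -4, c_3 = 4. Radius r = 1.
Part (a). Triangle bound: M_tri(r) = Σ_k |c_k| r^k
  = |2|·1^0 + |0|·1^1 + |-4|·1^2 + |4|·1^3
  = 2 + 0 + 4 + 4 = 10.
This bounds M(r) := max_{|z|=r} |p(z)| from above; equality holds iff all terms c_k z^k can be made to align in phase at a single z on |z|=r.
Part (b). At z = 1 (real, on the circle |z| = r):
  p(1) = (2)·1^0 + (0)·1^1 + (-4)·1^2 + (4)·1^3 = 2.
  |p(1)| = 2.
Check: |p(1)| = 2 ≤ 10 = M_tri(1). ✓ Equality does not hold at z = 1 (the coefficients have mixed signs, so the terms do not all align in phase there).

M_tri(1) = 10; |p(1)| = 2; equality at z=1: no.


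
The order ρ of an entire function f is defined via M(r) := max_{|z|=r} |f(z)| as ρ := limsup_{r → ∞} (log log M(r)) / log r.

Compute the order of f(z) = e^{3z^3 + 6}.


|e^{3z^3 + 6}| = e^{Re(3·z^3) + 6} ≤ e^{3|z|^3 + 6} = e^{3r^3 + 6} on |z| = r, so ρ ≤ 3. Choosing z on |z|=r so that 3·z^3 is real positive (always possible by picking arg z appropriately) gives |f(z)| = e^{3r^3 + 6}, matching the bound. The additive constant 6 does not affect log log M(r) ~ 3·log r. Hence ρ = 3.
Therefore ρ = 3.

Order ρ = 3.


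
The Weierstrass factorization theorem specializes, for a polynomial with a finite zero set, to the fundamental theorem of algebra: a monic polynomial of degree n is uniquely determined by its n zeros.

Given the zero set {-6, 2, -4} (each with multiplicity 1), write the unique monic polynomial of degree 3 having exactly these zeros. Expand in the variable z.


The polynomial is p(z) = ∏_{α ∈ S} (z − α), where S = {-6, 2, -4}.
Expanding the product yields: p(z) = z^3 + 8·z^2 + 4·z -48.
The resulting polynomial has degree 3 and real coefficients as required.

p(z) = z^3 + 8·z^2 + 4·z -48.


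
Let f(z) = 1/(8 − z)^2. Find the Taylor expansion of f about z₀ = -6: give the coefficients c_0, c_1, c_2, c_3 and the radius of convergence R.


Let w = z − z₀, so z = z₀ + w.
Then 8 − z = 8 − (z₀ + w) = (8 − z₀) − w = 14 − w.
f(z) = 1/(14 − w)^2 = (1/(14)^2) · (1 − w/(14))^{−2}.
By the binomial series (1−u)^{−2} = Σ_{n≥0} C(n+1, 1) u^n for |u|<1, with u = w/(14):
  c_n = C(n+1, 1) / (14)^(n+2).
  c_0 = 1/(14)^2 = 1/196.
  c_1 = 2/(14)^3 = 1/1372.
  c_2 = 3/(14)^4 = 3/38416.
  c_3 = 4/(14)^5 = 1/134456.
The series is valid for |w/d| < 1, i.e. |z − z₀| < |d|.
Radius of convergence: R = |8 − z₀| = |14| = 14 (distance from z₀ to the singularity z = 8).

c_0 = 1/196, c_1 = 1/1372, c_2 = 3/38416, c_3 = 1/134456; R = 14.


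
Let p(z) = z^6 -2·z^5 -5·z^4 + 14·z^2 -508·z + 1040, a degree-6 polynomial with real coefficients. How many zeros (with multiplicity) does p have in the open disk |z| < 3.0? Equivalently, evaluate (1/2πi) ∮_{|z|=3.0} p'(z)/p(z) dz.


The zeros of p are: (1 + 3i), (1 - 3i), (-3 + 2i), (-3 - 2i), 4, 2.
Their magnitudes are: 3.162, 3.162, 3.606, 3.606, 4, 2.
Zeros with |z| < R = 3.0: 2.
Count = 1.
By the argument principle, (1/2πi) ∮_{|z|=R} p'(z)/p(z) dz equals exactly this count.

Number of zeros inside |z| < 3.0: 1.


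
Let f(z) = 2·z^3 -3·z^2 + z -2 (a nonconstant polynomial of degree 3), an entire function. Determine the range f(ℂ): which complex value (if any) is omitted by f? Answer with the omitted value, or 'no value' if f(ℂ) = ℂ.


Little Picard bounds the complement of f(ℂ) to at most one point.
For every w ∈ ℂ, the equation p(z) − w = 0 is a nonconstant polynomial in z and hence has at least one root by the fundamental theorem of algebra. So p is surjective onto ℂ, omitting no value.

Omitted value: no value.


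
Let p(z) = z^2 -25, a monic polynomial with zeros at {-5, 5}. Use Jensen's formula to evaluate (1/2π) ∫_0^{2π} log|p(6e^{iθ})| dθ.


Zeros: -5, 5; r = 6.
Inside |z| < r: -5, 5. Outside (|z| ≥ r): ∅.
p(0) = -25, so log|p(0)| = log(25) = 3.2189.
Apply Jensen: I(r) = log|p(0)| + Σ_k log(r/|z_k|), summed over zeros inside |z| < r.
  log(r/|z_k|) for z_k = -5: log(6/5) = 0.1823
  log(r/|z_k|) for z_k = 5: log(6/5) = 0.1823
Sum over inside zeros: 0.3646.
I(r) = log|p(0)| + (inside sum) = 3.2189 + 0.3646 = 3.5835.
Closed form (all zeros inside, monic): I(r) = n·log(r) = 2·log(6) = 3.5835. ✓

I(r) ≈ 3.5835.


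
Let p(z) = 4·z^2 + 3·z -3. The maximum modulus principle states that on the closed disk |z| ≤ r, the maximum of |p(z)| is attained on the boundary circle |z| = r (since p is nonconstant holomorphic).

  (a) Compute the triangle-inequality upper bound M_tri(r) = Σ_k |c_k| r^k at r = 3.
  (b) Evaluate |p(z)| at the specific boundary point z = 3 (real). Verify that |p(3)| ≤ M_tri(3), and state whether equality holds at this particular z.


Coefficients: c_0 = -3, c_1 = 3, c_2 = 4. Radius r = 3.
Part (a). Triangle bound: M_tri(r) = Σ_k |c_k| r^k
  = |-3|·3^0 + |3|·3^1 + |4|·3^2
  = 3 + 9 + 36 = 48.
This bounds M(r) := max_{|z|=r} |p(z)| from above; equality holds iff all terms c_k z^k can be made to align in phase at a single z on |z|=r.
Part (b). At z = 3 (real, on the circle |z| = r):
  p(3) = (-3)·3^0 + (3)·3^1 + (4)·3^2 = 42.
  |p(3)| = 42.
Check: |p(3)| = 42 ≤ 48 = M_tri(3). ✓ Equality does not hold at z = 3 (the coefficients have mixed signs, so the terms do not all align in phase there).

M_tri(3) = 48; |p(3)| = 42; equality at z=3: no.


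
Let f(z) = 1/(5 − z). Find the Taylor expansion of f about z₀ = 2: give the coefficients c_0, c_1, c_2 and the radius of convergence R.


Let w = z − z₀, so z = z₀ + w.
Then 5 − z = 5 − (z₀ + w) = (5 − z₀) − w = 3 − w.
f(z) = 1/(3 − w) = (1/(3)) · 1/(1 − w/(3)) = Σ_{n≥0} w^n / (3)^(n+1).
So c_n = 1/(3)^(n+1):
  c_0 = 1/(3)^1 = 1/3.
  c_1 = 1/(3)^2 = 1/9.
  c_2 = 1/(3)^3 = 1/27.
The series is valid for |w/d| < 1, i.e. |z − z₀| < |d|.
Radius of convergence: R = |5 − z₀| = |3| = 3 (distance from z₀ to the singularity z = 5).

c_0 = 1/3, c_1 = 1/9, c_2 = 1/27; R = 3.


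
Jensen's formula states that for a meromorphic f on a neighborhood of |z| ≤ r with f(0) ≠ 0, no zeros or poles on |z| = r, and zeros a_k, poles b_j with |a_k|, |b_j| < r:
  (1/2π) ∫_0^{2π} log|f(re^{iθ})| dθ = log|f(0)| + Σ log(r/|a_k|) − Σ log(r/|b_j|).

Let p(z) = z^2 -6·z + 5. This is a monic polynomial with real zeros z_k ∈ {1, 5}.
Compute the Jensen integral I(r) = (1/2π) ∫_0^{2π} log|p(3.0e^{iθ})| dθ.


Zeros: 1, 5; r = 3.0.
Inside |z| < r: 1. Outside (|z| ≥ r): 5.
p(0) = 5, so log|p(0)| = log(5) = 1.6094.
Apply Jensen: I(r) = log|p(0)| + Σ_k log(r/|z_k|), summed over zeros inside |z| < r.
  log(r/|z_k|) for z_k = 1: log(3.0/1) = 1.0986
  Outside zeros (5) contribute nothing to the Jensen sum.
Sum over inside zeros: 1.0986.
I(r) = log|p(0)| + (inside sum) = 1.6094 + 1.0986 = 2.7081.
Note: since some zeros are outside |z| ≤ r, the simplified n·log(r) form does NOT apply — only the inside zeros contribute.

I(r) ≈ 2.7081.


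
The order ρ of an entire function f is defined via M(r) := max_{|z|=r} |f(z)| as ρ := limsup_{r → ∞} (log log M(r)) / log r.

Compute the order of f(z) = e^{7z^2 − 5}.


|e^{7z^2 − 5}| = e^{Re(7·z^2) + -5} ≤ e^{7|z|^2 + -5} = e^{7r^2 + -5} on |z| = r, so ρ ≤ 2. Choosing z on |z|=r so that 7·z^2 is real positive (always possible by picking arg z appropriately) gives |f(z)| = e^{7r^2 + -5}, matching the bound. The additive constant -5 does not affect log log M(r) ~ 2·log r. Hence ρ = 2.
Therefore ρ = 2.

Order ρ = 2.


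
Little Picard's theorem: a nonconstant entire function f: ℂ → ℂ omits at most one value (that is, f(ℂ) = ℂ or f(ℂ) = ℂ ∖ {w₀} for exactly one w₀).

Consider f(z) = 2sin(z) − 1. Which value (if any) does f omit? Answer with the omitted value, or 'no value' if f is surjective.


Little Picard bounds the complement of f(ℂ) to at most one point.
sin is entire and surjective onto ℂ: for every w ∈ ℂ, sin(ζ) = w has a solution ζ ∈ ℂ (e.g., via the complex inverse arcsin). With ζ = z this gives z = ζ/(1). Then 2·sin(z) takes every value in 2·ℂ = ℂ, and adding -1 is a bijection of ℂ. So f is surjective and omits no value. (Note: only on the real line is sin bounded by [−1, 1].)

Omitted value: no value.


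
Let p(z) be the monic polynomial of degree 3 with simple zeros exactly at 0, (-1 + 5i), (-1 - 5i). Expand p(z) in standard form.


The polynomial is p(z) = ∏_{α ∈ S} (z − α), where S = {0, (-1 + 5i), (-1 - 5i)}.
Expanding the product yields: p(z) = z^3 + 2·z^2 + 26·z.
Note conjugate pairs combine to real quadratics: (z − (-1+5i))(z − (-1−5i)) = z² + 2z + 26.
The resulting polynomial has degree 3 and real coefficients as required.

p(z) = z^3 + 2·z^2 + 26·z.


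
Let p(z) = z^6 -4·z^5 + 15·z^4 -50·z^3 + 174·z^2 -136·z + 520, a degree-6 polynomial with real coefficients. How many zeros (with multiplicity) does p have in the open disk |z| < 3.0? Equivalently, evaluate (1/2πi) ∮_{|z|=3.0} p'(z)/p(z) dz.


The zeros of p are: (0 + 2i), (0 - 2i), (-1 + 3i), (-1 - 3i), (3 + 2i), (3 - 2i).
Their magnitudes are: 2, 2, 3.162, 3.162, 3.606, 3.606.
Zeros with |z| < R = 3.0: (0 + 2i), (0 - 2i).
Count = 2.
By the argument principle, (1/2πi) ∮_{|z|=R} p'(z)/p(z) dz equals exactly this count.

Number of zeros inside |z| < 3.0: 2.


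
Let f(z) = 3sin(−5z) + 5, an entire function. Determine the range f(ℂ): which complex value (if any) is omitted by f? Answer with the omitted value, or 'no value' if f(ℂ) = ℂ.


Little Picard bounds the complement of f(ℂ) to at most one point.
sin is entire and surjective onto ℂ: for every w ∈ ℂ, sin(ζ) = w has a solution ζ ∈ ℂ (e.g., via the complex inverse arcsin). With ζ = −5z this gives z = ζ/(-5). Then 3·sin(−5z) takes every value in 3·ℂ = ℂ, and adding 5 is a bijection of ℂ. So f is surjective and omits no value. (Note: only on the real line is sin bounded by [−1, 1].)

Omitted value: no value.


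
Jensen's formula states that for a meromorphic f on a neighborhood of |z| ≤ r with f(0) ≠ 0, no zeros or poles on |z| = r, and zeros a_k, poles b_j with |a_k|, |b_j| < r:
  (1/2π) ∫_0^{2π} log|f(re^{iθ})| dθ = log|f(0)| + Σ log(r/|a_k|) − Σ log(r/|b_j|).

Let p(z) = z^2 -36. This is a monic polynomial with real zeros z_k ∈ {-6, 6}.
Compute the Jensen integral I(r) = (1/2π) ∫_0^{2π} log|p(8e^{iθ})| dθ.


Zeros: -6, 6; r = 8.
Inside |z| < r: -6, 6. Outside (|z| ≥ r): ∅.
p(0) = -36, so log|p(0)| = log(36) = 3.5835.
Apply Jensen: I(r) = log|p(0)| + Σ_k log(r/|z_k|), summed over zeros inside |z| < r.
  log(r/|z_k|) for z_k = -6: log(8/6) = 0.2877
  log(r/|z_k|) for z_k = 6: log(8/6) = 0.2877
Sum over inside zeros: 0.5754.
I(r) = log|p(0)| + (inside sum) = 3.5835 + 0.5754 = 4.1589.
Closed form (all zeros inside, monic): I(r) = n·log(r) = 2·log(8) = 4.1589. ✓

I(r) ≈ 4.1589.


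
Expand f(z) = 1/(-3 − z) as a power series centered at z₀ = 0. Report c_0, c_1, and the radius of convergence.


Let w = z − z₀, so z = z₀ + w.
Then -3 − z = -3 − (z₀ + w) = (-3 − z₀) − w = -3 − w.
f(z) = 1/(-3 − w) = (1/(-3)) · 1/(1 − w/(-3)) = Σ_{n≥0} w^n / (-3)^(n+1).
So c_n = 1/(-3)^(n+1):
  c_0 = 1/(-3)^1 = -1/3.
  c_1 = 1/(-3)^2 = 1/9.
The series is valid for |w/d| < 1, i.e. |z − z₀| < |d|.
Radius of convergence: R = |-3 − z₀| = |-3| = 3 (distance from z₀ to the singularity z = -3).

c_0 = -1/3, c_1 = 1/9; R = 3.


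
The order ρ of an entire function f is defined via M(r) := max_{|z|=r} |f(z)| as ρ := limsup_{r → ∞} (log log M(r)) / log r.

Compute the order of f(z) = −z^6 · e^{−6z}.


M(r) = max_{|z|=r} |-1|·|z|^6·|e^{−6z}| = 1·r^6 · e^{6r^1} (the factors attain their maxima compatibly on |z|=r). Then log M(r) = log 1 + 6·log r + 6r^1, dominated by the last term, so log log M(r) ~ 1·log r. The polynomial factor -1z^6 contributes only a log r term and does not affect the order. ρ = 1.
Therefore ρ = 1.

Order ρ = 1.


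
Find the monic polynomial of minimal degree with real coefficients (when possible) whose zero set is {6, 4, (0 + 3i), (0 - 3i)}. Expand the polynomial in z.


The polynomial is p(z) = ∏_{α ∈ S} (z − α), where S = {6, 4, (0 + 3i), (0 - 3i)}.
Expanding the product yields: p(z) = z^4 -10·z^3 + 33·z^2 -90·z + 216.
Note conjugate pairs combine to real quadratics: (z − (0+3i))(z − (0−3i)) = z² + 9.
The resulting polynomial has degree 4 and real coefficients as required.

p(z) = z^4 -10·z^3 + 33·z^2 -90·z + 216.


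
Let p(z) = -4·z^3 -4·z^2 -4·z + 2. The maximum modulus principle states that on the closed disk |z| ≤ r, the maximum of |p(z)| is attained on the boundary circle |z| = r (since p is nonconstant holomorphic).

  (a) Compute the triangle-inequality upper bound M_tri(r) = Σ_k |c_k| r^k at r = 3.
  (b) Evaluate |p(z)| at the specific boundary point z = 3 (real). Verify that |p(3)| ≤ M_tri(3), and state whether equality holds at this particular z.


Coefficients: c_0 = 2, c_1 = -4, c_2 = -4, c_3 = -4. Radius r = 3.
Part (a). Triangle bound: M_tri(r) = Σ_k |c_k| r^k
  = |2|·3^0 + |-4|·3^1 + |-4|·3^2 + |-4|·3^3
  = 2 + 12 + 36 + 108 = 158.
This bounds M(r) := max_{|z|=r} |p(z)| from above; equality holds iff all terms c_k z^k can be made to align in phase at a single z on |z|=r.
Part (b). At z = 3 (real, on the circle |z| = r):
  p(3) = (2)·3^0 + (-4)·3^1 + (-4)·3^2 + (-4)·3^3 = -154.
  |p(3)| = 154.
Check: |p(3)| = 154 ≤ 158 = M_tri(3). ✓ Equality does not hold at z = 3 (the coefficients have mixed signs, so the terms do not all align in phase there).

M_tri(3) = 158; |p(3)| = 154; equality at z=3: no.


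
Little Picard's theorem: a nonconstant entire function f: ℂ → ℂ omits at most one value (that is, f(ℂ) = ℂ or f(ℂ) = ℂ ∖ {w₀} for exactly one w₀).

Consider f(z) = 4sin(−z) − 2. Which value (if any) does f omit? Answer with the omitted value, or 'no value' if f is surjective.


Little Picard bounds the complement of f(ℂ) to at most one point.
sin is entire and surjective onto ℂ: for every w ∈ ℂ, sin(ζ) = w has a solution ζ ∈ ℂ (e.g., via the complex inverse arcsin). With ζ = −z this gives z = ζ/(-1). Then 4·sin(−z) takes every value in 4·ℂ = ℂ, and adding -2 is a bijection of ℂ. So f is surjective and omits no value. (Note: only on the real line is sin bounded by [−1, 1].)

Omitted value: no value.


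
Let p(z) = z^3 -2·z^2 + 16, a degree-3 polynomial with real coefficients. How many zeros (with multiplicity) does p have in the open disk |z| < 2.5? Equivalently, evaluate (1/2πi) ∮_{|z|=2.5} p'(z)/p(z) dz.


The zeros of p are: -2, (2 + 2i), (2 - 2i).
Their magnitudes are: 2, 2.828, 2.828.
Zeros with |z| < R = 2.5: -2.
Count = 1.
By the argument principle, (1/2πi) ∮_{|z|=R} p'(z)/p(z) dz equals exactly this count.

Number of zeros inside |z| < 2.5: 1.


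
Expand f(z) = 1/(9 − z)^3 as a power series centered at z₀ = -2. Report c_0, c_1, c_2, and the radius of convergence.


Let w = z − z₀, so z = z₀ + w.
Then 9 − z = 9 − (z₀ + w) = (9 − z₀) − w = 11 − w.
f(z) = 1/(11 − w)^3 = (1/(11)^3) · (1 − w/(11))^{−3}.
By the binomial series (1−u)^{−3} = Σ_{n≥0} C(n+2, 2) u^n for |u|<1, with u = w/(11):
  c_n = C(n+2, 2) / (11)^(n+3).
  c_0 = 1/(11)^3 = 1/1331.
  c_1 = 3/(11)^4 = 3/14641.
  c_2 = 6/(11)^5 = 6/161051.
The series is valid for |w/d| < 1, i.e. |z − z₀| < |d|.
Radius of convergence: R = |9 − z₀| = |11| = 11 (distance from z₀ to the singularity z = 9).

c_0 = 1/1331, c_1 = 3/14641, c_2 = 6/161051; R = 11.


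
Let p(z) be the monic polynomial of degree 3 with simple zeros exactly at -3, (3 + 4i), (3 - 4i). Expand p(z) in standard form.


The polynomial is p(z) = ∏_{α ∈ S} (z − α), where S = {-3, (3 + 4i), (3 - 4i)}.
Expanding the product yields: p(z) = z^3 -3·z^2 + 7·z + 75.
Note conjugate pairs combine to real quadratics: (z − (3+4i))(z − (3−4i)) = z² − 6z + 25.
The resulting polynomial has degree 3 and real coefficients as required.

p(z) = z^3 -3·z^2 + 7·z + 75.


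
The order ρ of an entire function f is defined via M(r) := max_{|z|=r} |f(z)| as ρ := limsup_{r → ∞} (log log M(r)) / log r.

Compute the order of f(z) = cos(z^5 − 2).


Write cos(w) = (e^{iw} ± e^{−iw})/(2 or 2i), so |cos(w)| ≤ e^{|w|}. With w = z^5 − 2, |w| ≤ 1r^5 + 2 on |z|=r, giving M(r) ≤ e^{1r^5 + 2} and ρ ≤ 5. For the lower bound, choose z on |z|=r with 1z^5 purely imaginary of modulus 1r^5; then |cos(z^5 − 2)| grows like e^{1r^5}/2, so ρ ≥ 5. Hence ρ = 5.
Therefore ρ = 5.

Order ρ = 5.


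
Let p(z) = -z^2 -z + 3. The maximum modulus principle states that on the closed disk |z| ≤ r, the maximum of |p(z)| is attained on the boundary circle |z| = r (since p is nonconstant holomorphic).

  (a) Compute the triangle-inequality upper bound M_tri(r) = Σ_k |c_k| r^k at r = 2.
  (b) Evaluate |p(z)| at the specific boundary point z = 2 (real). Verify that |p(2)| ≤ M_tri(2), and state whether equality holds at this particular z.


Coefficients: c_0 = 3, c_1 = -1, c_2 = -1. Radius r = 2.
Part (a). Triangle bound: M_tri(r) = Σ_k |c_k| r^k
  = |3|·2^0 + |-1|·2^1 + |-1|·2^2
  = 3 + 2 + 4 = 9.
This bounds M(r) := max_{|z|=r} |p(z)| from above; equality holds iff all terms c_k z^k can be made to align in phase at a single z on |z|=r.
Part (b). At z = 2 (real, on the circle |z| = r):
  p(2) = (3)·2^0 + (-1)·2^1 + (-1)·2^2 = -3.
  |p(2)| = 3.
Check: |p(2)| = 3 ≤ 9 = M_tri(2). ✓ Equality does not hold at z = 2 (the coefficients have mixed signs, so the terms do not all align in phase there).

M_tri(2) = 9; |p(2)| = 3; equality at z=2: no.


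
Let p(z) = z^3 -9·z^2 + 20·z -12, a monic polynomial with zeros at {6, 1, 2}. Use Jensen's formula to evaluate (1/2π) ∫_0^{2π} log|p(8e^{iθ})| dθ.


Zeros: 1, 2, 6; r = 8.
Inside |z| < r: 1, 2, 6. Outside (|z| ≥ r): ∅.
p(0) = -12, so log|p(0)| = log(12) = 2.4849.
Apply Jensen: I(r) = log|p(0)| + Σ_k log(r/|z_k|), summed over zeros inside |z| < r.
  log(r/|z_k|) for z_k = 6: log(8/6) = 0.2877
  log(r/|z_k|) for z_k = 1: log(8/1) = 2.0794
  log(r/|z_k|) for z_k = 2: log(8/2) = 1.3863
Sum over inside zeros: 3.7534.
I(r) = log|p(0)| + (inside sum) = 2.4849 + 3.7534 = 6.2383.
Closed form (all zeros inside, monic): I(r) = n·log(r) = 3·log(8) = 6.2383. ✓

I(r) ≈ 6.2383.


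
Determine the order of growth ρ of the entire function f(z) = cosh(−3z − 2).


cosh(w) is a linear combination of e^{iw} and e^{−iw} (or e^w, e^{−w} in the hyperbolic case), so |cosh(w)| ≤ e^{|w|}. With w = −3z − 2, |w| ≤ 3|z| + 2 = 3r + 2 on |z| = r, giving M(r) ≤ e^{3r + 2}, so ρ ≤ 1. On a suitable ray (z = it for sin/cos; z = t for sinh/cosh, t real → ∞), |cosh(−3z − 2)| grows like e^{3|t|}/2, so ρ ≥ 1. Hence ρ = 1.
Therefore ρ = 1.

Order ρ = 1.


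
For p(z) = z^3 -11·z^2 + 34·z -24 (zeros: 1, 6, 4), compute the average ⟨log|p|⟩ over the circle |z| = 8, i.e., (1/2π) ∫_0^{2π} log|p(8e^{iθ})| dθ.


Zeros: 1, 4, 6; r = 8.
Inside |z| < r: 1, 4, 6. Outside (|z| ≥ r): ∅.
p(0) = -24, so log|p(0)| = log(24) = 3.1781.
Apply Jensen: I(r) = log|p(0)| + Σ_k log(r/|z_k|), summed over zeros inside |z| < r.
  log(r/|z_k|) for z_k = 1: log(8/1) = 2.0794
  log(r/|z_k|) for z_k = 6: log(8/6) = 0.2877
  log(r/|z_k|) for z_k = 4: log(8/4) = 0.6931
Sum over inside zeros: 3.0603.
I(r) = log|p(0)| + (inside sum) = 3.1781 + 3.0603 = 6.2383.
Closed form (all zeros inside, monic): I(r) = n·log(r) = 3·log(8) = 6.2383. ✓

I(r) ≈ 6.2383.


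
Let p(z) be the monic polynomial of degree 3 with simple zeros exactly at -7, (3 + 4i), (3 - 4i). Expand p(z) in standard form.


The polynomial is p(z) = ∏_{α ∈ S} (z − α), where S = {-7, (3 + 4i), (3 - 4i)}.
Expanding the product yields: p(z) = z^3 + z^2 -17·z + 175.
Note conjugate pairs combine to real quadratics: (z − (3+4i))(z − (3−4i)) = z² − 6z + 25.
The resulting polynomial has degree 3 and real coefficients as required.

p(z) = z^3 + z^2 -17·z + 175.


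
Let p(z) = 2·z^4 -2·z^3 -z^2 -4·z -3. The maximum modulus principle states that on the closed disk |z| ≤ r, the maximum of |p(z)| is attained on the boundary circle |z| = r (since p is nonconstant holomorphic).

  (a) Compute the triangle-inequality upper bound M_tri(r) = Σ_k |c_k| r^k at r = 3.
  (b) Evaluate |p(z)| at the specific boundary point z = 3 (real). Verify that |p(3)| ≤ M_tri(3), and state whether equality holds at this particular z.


Coefficients: c_0 = -3, c_1 = -4, c_2 = -1, c_3 = -2, c_4 = 2. Radius r = 3.
Part (a). Triangle bound: M_tri(r) = Σ_k |c_k| r^k
  = |-3|·3^0 + |-4|·3^1 + |-1|·3^2 + |-2|·3^3 + |2|·3^4
  = 3 + 12 + 9 + 54 + 162 = 240.
This bounds M(r) := max_{|z|=r} |p(z)| from above; equality holds iff all terms c_k z^k can be made to align in phase at a single z on |z|=r.
Part (b). At z = 3 (real, on the circle |z| = r):
  p(3) = (-3)·3^0 + (-4)·3^1 + (-1)·3^2 + (-2)·3^3 + (2)·3^4 = 84.
  |p(3)| = 84.
Check: |p(3)| = 84 ≤ 240 = M_tri(3). ✓ Equality does not hold at z = 3 (the coefficients have mixed signs, so the terms do not all align in phase there).

M_tri(3) = 240; |p(3)| = 84; equality at z=3: no.


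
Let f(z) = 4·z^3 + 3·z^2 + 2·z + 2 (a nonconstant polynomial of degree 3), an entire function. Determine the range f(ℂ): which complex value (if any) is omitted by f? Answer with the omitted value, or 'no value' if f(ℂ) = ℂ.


Little Picard bounds the complement of f(ℂ) to at most one point.
For every w ∈ ℂ, the equation p(z) − w = 0 is a nonconstant polynomial in z and hence has at least one root by the fundamental theorem of algebra. So p is surjective onto ℂ, omitting no value.

Omitted value: no value.


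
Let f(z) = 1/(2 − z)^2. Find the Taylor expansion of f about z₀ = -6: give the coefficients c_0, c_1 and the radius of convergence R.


Let w = z − z₀, so z = z₀ + w.
Then 2 − z = 2 − (z₀ + w) = (2 − z₀) − w = 8 − w.
f(z) = 1/(8 − w)^2 = (1/(8)^2) · (1 − w/(8))^{−2}.
By the binomial series (1−u)^{−2} = Σ_{n≥0} C(n+1, 1) u^n for |u|<1, with u = w/(8):
  c_n = C(n+1, 1) / (8)^(n+2).
  c_0 = 1/(8)^2 = 1/64.
  c_1 = 2/(8)^3 = 1/256.
The series is valid for |w/d| < 1, i.e. |z − z₀| < |d|.
Radius of convergence: R = |2 − z₀| = |8| = 8 (distance from z₀ to the singularity z = 2).

c_0 = 1/64, c_1 = 1/256; R = 8.


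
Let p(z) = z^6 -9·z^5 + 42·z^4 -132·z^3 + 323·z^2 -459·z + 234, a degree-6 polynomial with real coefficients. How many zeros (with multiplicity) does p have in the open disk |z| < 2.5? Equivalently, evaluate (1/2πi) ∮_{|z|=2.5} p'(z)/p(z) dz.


The zeros of p are: (0 + 3i), (0 - 3i), 2, 1, (3 + 2i), (3 - 2i).
Their magnitudes are: 3, 3, 2, 1, 3.606, 3.606.
Zeros with |z| < R = 2.5: 2, 1.
Count = 2.
By the argument principle, (1/2πi) ∮_{|z|=R} p'(z)/p(z) dz equals exactly this count.

Number of zeros inside |z| < 2.5: 2.


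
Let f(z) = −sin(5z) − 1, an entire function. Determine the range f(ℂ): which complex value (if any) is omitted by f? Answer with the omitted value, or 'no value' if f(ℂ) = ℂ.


Little Picard bounds the complement of f(ℂ) to at most one point.
sin is entire and surjective onto ℂ: for every w ∈ ℂ, sin(ζ) = w has a solution ζ ∈ ℂ (e.g., via the complex inverse arcsin). With ζ = 5z this gives z = ζ/(5). Then -1·sin(5z) takes every value in -1·ℂ = ℂ, and adding -1 is a bijection of ℂ. So f is surjective and omits no value. (Note: only on the real line is sin bounded by [−1, 1].)

Omitted value: no value.


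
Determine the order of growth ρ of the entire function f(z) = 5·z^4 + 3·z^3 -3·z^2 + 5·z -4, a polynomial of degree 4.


|f(z)| ≤ Σ|c_k|·r^k = O(r^4) as r → ∞. Polynomial growth is O(e^{r^ε}) for every ε > 0 (since r^4/e^{r^ε} → 0), so ρ ≤ ε for all ε > 0, i.e. ρ = 0. Every nonconstant polynomial has order 0.
Therefore ρ = 0.

Order ρ = 0.


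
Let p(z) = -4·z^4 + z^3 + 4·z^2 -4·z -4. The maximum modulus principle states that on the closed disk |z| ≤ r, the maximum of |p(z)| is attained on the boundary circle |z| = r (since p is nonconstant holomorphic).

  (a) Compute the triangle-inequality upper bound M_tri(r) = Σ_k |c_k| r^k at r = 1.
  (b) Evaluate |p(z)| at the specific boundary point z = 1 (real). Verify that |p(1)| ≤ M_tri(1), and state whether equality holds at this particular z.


Coefficients: c_0 = -4, c_1 = -4, c_2 = 4, c_3 = 1, c_4 = -4. Radius r = 1.
Part (a). Triangle bound: M_tri(r) = Σ_k |c_k| r^k
  = |-4|·1^0 + |-4|·1^1 + |4|·1^2 + |1|·1^3 + |-4|·1^4
  = 4 + 4 + 4 + 1 + 4 = 17.
This bounds M(r) := max_{|z|=r} |p(z)| from above; equality holds iff all terms c_k z^k can be made to align in phase at a single z on |z|=r.
Part (b). At z = 1 (real, on the circle |z| = r):
  p(1) = (-4)·1^0 + (-4)·1^1 + (4)·1^2 + (1)·1^3 + (-4)·1^4 = -7.
  |p(1)| = 7.
Check: |p(1)| = 7 ≤ 17 = M_tri(1). ✓ Equality does not hold at z = 1 (the coefficients have mixed signs, so the terms do not all align in phase there).

M_tri(1) = 17; |p(1)| = 7; equality at z=1: no.


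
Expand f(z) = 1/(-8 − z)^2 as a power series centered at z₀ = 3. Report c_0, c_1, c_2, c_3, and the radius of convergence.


Let w = z − z₀, so z = z₀ + w.
Then -8 − z = -8 − (z₀ + w) = (-8 − z₀) − w = -11 − w.
f(z) = 1/(-11 − w)^2 = (1/(-11)^2) · (1 − w/(-11))^{−2}.
By the binomial series (1−u)^{−2} = Σ_{n≥0} C(n+1, 1) u^n for |u|<1, with u = w/(-11):
  c_n = C(n+1, 1) / (-11)^(n+2).
  c_0 = 1/(-11)^2 = 1/121.
  c_1 = 2/(-11)^3 = -2/1331.
  c_2 = 3/(-11)^4 = 3/14641.
  c_3 = 4/(-11)^5 = -4/161051.
The series is valid for |w/d| < 1, i.e. |z − z₀| < |d|.
Radius of convergence: R = |-8 − z₀| = |-11| = 11 (distance from z₀ to the singularity z = -8).

c_0 = 1/121, c_1 = -2/1331, c_2 = 3/14641, c_3 = -4/161051; R = 11.


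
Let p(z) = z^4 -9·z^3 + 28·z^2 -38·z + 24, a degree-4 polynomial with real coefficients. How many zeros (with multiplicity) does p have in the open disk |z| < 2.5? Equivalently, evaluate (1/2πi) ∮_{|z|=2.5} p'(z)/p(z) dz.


The zeros of p are: 3, (1 + 1i), (1 - 1i), 4.
Their magnitudes are: 3, 1.414, 1.414, 4.
Zeros with |z| < R = 2.5: (1 + 1i), (1 - 1i).
Count = 2.
By the argument principle, (1/2πi) ∮_{|z|=R} p'(z)/p(z) dz equals exactly this count.

Number of zeros inside |z| < 2.5: 2.


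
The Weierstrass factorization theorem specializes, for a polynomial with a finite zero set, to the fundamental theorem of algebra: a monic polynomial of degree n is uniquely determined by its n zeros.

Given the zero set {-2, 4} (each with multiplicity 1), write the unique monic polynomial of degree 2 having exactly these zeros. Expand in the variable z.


The polynomial is p(z) = ∏_{α ∈ S} (z − α), where S = {-2, 4}.
Expanding the product yields: p(z) = z^2 -2·z -8.
The resulting polynomial has degree 2 and real coefficients as required.

p(z) = z^2 -2·z -8.


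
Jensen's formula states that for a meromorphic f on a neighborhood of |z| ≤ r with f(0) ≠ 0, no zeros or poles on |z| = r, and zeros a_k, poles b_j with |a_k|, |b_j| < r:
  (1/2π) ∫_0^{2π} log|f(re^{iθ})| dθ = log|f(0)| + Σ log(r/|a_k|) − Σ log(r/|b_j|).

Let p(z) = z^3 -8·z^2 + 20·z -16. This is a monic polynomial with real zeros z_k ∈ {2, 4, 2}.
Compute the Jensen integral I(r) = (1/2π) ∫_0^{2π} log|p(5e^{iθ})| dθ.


Zeros: 2, 2, 4; r = 5.
Inside |z| < r: 2, 2, 4. Outside (|z| ≥ r): ∅.
p(0) = -16, so log|p(0)| = log(16) = 2.7726.
Apply Jensen: I(r) = log|p(0)| + Σ_k log(r/|z_k|), summed over zeros inside |z| < r.
  log(r/|z_k|) for z_k = 2: log(5/2) = 0.9163
  log(r/|z_k|) for z_k = 4: log(5/4) = 0.2231
  log(r/|z_k|) for z_k = 2: log(5/2) = 0.9163
Sum over inside zeros: 2.0557.
I(r) = log|p(0)| + (inside sum) = 2.7726 + 2.0557 = 4.8283.
Closed form (all zeros inside, monic): I(r) = n·log(r) = 3·log(5) = 4.8283. ✓

I(r) ≈ 4.8283.


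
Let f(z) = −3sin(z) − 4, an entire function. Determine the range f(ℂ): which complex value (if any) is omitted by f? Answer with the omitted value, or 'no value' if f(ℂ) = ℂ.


Little Picard bounds the complement of f(ℂ) to at most one point.
sin is entire and surjective onto ℂ: for every w ∈ ℂ, sin(ζ) = w has a solution ζ ∈ ℂ (e.g., via the complex inverse arcsin). With ζ = z this gives z = ζ/(1). Then -3·sin(z) takes every value in -3·ℂ = ℂ, and adding -4 is a bijection of ℂ. So f is surjective and omits no value. (Note: only on the real line is sin bounded by [−1, 1].)

Omitted value: no value.


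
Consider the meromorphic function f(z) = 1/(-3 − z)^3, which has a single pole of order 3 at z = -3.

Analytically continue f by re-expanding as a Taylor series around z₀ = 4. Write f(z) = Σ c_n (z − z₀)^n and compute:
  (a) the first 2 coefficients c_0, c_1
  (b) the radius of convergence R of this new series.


Let w = z − z₀, so z = z₀ + w.
Then -3 − z = -3 − (z₀ + w) = (-3 − z₀) − w = -7 − w.
f(z) = 1/(-7 − w)^3 = (1/(-7)^3) · (1 − w/(-7))^{−3}.
By the binomial series (1−u)^{−3} = Σ_{n≥0} C(n+2, 2) u^n for |u|<1, with u = w/(-7):
  c_n = C(n+2, 2) / (-7)^(n+3).
  c_0 = 1/(-7)^3 = -1/343.
  c_1 = 3/(-7)^4 = 3/2401.
The series is valid for |w/d| < 1, i.e. |z − z₀| < |d|.
Radius of convergence: R = |-3 − z₀| = |-7| = 7 (distance from z₀ to the singularity z = -3).

c_0 = -1/343, c_1 = 3/2401; R = 7.


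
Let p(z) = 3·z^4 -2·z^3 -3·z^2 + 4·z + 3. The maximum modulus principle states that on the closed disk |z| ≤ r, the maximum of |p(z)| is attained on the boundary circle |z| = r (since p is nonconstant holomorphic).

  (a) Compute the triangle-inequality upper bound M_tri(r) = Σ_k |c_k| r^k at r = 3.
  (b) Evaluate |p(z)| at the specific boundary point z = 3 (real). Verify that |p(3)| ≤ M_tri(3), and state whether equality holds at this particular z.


Coefficients: c_0 = 3, c_1 = 4, c_2 = -3, c_3 = -2, c_4 = 3. Radius r = 3.
Part (a). Triangle bound: M_tri(r) = Σ_k |c_k| r^k
  = |3|·3^0 + |4|·3^1 + |-3|·3^2 + |-2|·3^3 + |3|·3^4
  = 3 + 12 + 27 + 54 + 243 = 339.
This bounds M(r) := max_{|z|=r} |p(z)| from above; equality holds iff all terms c_k z^k can be made to align in phase at a single z on |z|=r.
Part (b). At z = 3 (real, on the circle |z| = r):
  p(3) = (3)·3^0 + (4)·3^1 + (-3)·3^2 + (-2)·3^3 + (3)·3^4 = 177.
  |p(3)| = 177.
Check: |p(3)| = 177 ≤ 339 = M_tri(3). ✓ Equality does not hold at z = 3 (the coefficients have mixed signs, so the terms do not all align in phase there).

M_tri(3) = 339; |p(3)| = 177; equality at z=3: no.


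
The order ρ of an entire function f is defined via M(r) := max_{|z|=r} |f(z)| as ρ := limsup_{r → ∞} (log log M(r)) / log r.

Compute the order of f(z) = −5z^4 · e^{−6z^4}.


M(r) = max_{|z|=r} |-5|·|z|^4·|e^{−6z^4}| = 5·r^4 · e^{6r^4} (the factors attain their maxima compatibly on |z|=r). Then log M(r) = log 5 + 4·log r + 6r^4, dominated by the last term, so log log M(r) ~ 4·log r. The polynomial factor -5z^4 contributes only a log r term and does not affect the order. ρ = 4.
Therefore ρ = 4.

Order ρ = 4.


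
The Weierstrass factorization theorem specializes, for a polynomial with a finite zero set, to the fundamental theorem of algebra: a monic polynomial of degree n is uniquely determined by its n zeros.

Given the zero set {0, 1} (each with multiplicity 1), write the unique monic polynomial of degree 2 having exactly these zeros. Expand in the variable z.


The polynomial is p(z) = ∏_{α ∈ S} (z − α), where S = {0, 1}.
Expanding the product yields: p(z) = z^2 -z.
The resulting polynomial has degree 2 and real coefficients as required.

p(z) = z^2 -z.
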